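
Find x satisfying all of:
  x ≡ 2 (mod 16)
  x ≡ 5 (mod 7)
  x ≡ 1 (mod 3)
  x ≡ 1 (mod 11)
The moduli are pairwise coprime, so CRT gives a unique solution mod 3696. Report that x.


Product of moduli M = 16 · 7 · 3 · 11 = 3696.
Merge one congruence at a time:
  Start: x ≡ 2 (mod 16).
  Combine with x ≡ 5 (mod 7); new modulus lcm = 112.
    Write x = 2 + 16·t and substitute into x ≡ 5 (mod 7): 16·t ≡ 5 − 2 = 3 (mod 7).
    Reduce coefficients mod 7: 2·t ≡ 3 (mod 7).
    The inverse of 2 mod 7 is 4 (since 2·4 = 8 = 1·7 + 1), so t ≡ 4·3 = 12 ≡ 5 (mod 7).
    Then x = 2 + 16·5 = 82, valid modulo lcm(16, 7) = 112: x ≡ 82 (mod 112).
  Combine with x ≡ 1 (mod 3); new modulus lcm = 336.
    Write x = 82 + 112·t and substitute into x ≡ 1 (mod 3): 112·t ≡ 1 − 82 = -81 (mod 3).
    Reduce coefficients mod 3: 1·t ≡ 0 (mod 3).
    So t ≡ 0 (mod 3).
    Then x = 82 + 112·0 = 82, valid modulo lcm(112, 3) = 336: x ≡ 82 (mod 336).
  Combine with x ≡ 1 (mod 11); new modulus lcm = 3696.
    Write x = 82 + 336·t and substitute into x ≡ 1 (mod 11): 336·t ≡ 1 − 82 = -81 (mod 11).
    Reduce coefficients mod 11: 6·t ≡ 7 (mod 11).
    The inverse of 6 mod 11 is 2 (since 6·2 = 12 = 1·11 + 1), so t ≡ 2·7 = 14 ≡ 3 (mod 11).
    Then x = 82 + 336·3 = 1090, valid modulo lcm(336, 11) = 3696: x ≡ 1090 (mod 3696).
Verify against each original: 1090 mod 16 = 2, 1090 mod 7 = 5, 1090 mod 3 = 1, 1090 mod 11 = 1.

x ≡ 1090 (mod 3696).


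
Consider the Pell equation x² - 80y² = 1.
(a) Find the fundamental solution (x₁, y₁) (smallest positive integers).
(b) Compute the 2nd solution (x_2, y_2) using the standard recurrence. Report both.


Step 1: Find the fundamental solution (x₁, y₁) of x² - 80y² = 1.
  Expand √80 as a continued fraction. a₀ = ⌊√80⌋ = 8; iterate m_{k+1} = d_k·a_k − m_k, d_{k+1} = (80 − m_{k+1}²)/d_k, a_{k+1} = ⌊(a₀ + m_{k+1})/d_{k+1}⌋ (starting m₀ = 0, d₀ = 1), with convergents p_k = a_k·p_{k-1} + p_{k-2}, q_k = a_k·q_{k-1} + q_{k-2} (p₋₁ = 1, q₋₁ = 0):
  k = 0: a₀ = 8; p₀/q₀ = 8/1; p₀² − 80·q₀² = 64 − 80 = -16.
  k = 1: m = 8, d = 16, a = ⌊(8 + 8)/16⌋ = 1; p/q = (1·8 + 1)/(1·1 + 0) = 9/1; p² − 80·q² = 81 − 80 = 1.
  The first convergent with p² − 80·q² = 1 gives the fundamental solution (x₁, y₁) = (9, 1).
Step 2: Apply the recurrence (x_{n+1}, y_{n+1}) = (x₁x_n + 80y₁y_n, x₁y_n + y₁x_n) repeatedly.
  From (x_1, y_1) = (9, 1): x_2 = 9·9 + 80·1·1 = 161; y_2 = 9·1 + 1·9 = 18.
Step 3: Verify x_2² - 80·y_2² = 25921 - 25920 = 1 (should be 1). ✓

(x_1, y_1) = (9, 1); (x_2, y_2) = (161, 18).


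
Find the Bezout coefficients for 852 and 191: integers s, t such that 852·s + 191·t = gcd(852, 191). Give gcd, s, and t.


Euclidean algorithm on (852, 191) — divide until remainder is 0:
  852 = 4 · 191 + 88
  191 = 2 · 88 + 15
  88 = 5 · 15 + 13
  15 = 1 · 13 + 2
  13 = 6 · 2 + 1
  2 = 2 · 1 + 0
gcd(852, 191) = 1.
Track Bezout coefficients alongside the remainders: start with r₀ = 852 = a·1 + b·0 (s = 1, t = 0) and r₁ = 191 = a·0 + b·1 (s = 0, t = 1); each new remainder r_{k+1} = r_{k-1} − q_k·r_k inherits s_{k+1} = s_{k-1} − q_k·s_k, t_{k+1} = t_{k-1} − q_k·t_k, so r_k = a·s_k + b·t_k at every step:
  q = 4: r = 88, s = 1 − 4·0 = 1, t = 0 − 4·1 = -4  (check: 852·1 + 191·(-4) = 88)
  q = 2: r = 15, s = 0 − 2·1 = -2, t = 1 − 2·(-4) = 9  (check: 852·(-2) + 191·9 = 15)
  q = 5: r = 13, s = 1 − 5·(-2) = 11, t = -4 − 5·9 = -49  (check: 852·11 + 191·(-49) = 13)
  q = 1: r = 2, s = -2 − 1·11 = -13, t = 9 − 1·(-49) = 58  (check: 852·(-13) + 191·58 = 2)
  q = 6: r = 1, s = 11 − 6·(-13) = 89, t = -49 − 6·58 = -397  (check: 852·89 + 191·(-397) = 1)
The row with r = 1 (the gcd) gives the Bezout coefficients s = 89, t = -397.
Result: 852 · (89) + 191 · (-397) = 1.

gcd(852, 191) = 1; s = 89, t = -397 (check: 852·89 + 191·(-397) = 1).


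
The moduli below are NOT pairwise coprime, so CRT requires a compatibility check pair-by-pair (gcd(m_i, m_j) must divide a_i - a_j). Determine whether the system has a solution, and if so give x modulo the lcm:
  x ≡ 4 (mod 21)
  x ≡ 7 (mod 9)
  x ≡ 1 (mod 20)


Moduli 21, 9, 20 are not pairwise coprime, so CRT works modulo lcm(m_i) when all pairwise compatibility conditions hold.
Pairwise compatibility: gcd(m_i, m_j) must divide a_i - a_j for every pair.
Merge one congruence at a time:
  Start: x ≡ 4 (mod 21).
  Combine with x ≡ 7 (mod 9): gcd(21, 9) = 3; 7 - 4 = 3, which IS divisible by 3, so compatible.
    Write x = 4 + 21·t and substitute into x ≡ 7 (mod 9): 21·t ≡ 7 − 4 = 3 (mod 9).
    Divide the congruence (and modulus) by g = 3: 7·t ≡ 1 (mod 3).
    Reduce coefficients mod 3: 1·t ≡ 1 (mod 3).
    So t ≡ 1 (mod 3).
    Then x = 4 + 21·1 = 25, valid modulo lcm(21, 9) = 63: x ≡ 25 (mod 63).
  Combine with x ≡ 1 (mod 20): gcd(63, 20) = 1; 1 - 25 = -24, which IS divisible by 1, so compatible.
    Write x = 25 + 63·t and substitute into x ≡ 1 (mod 20): 63·t ≡ 1 − 25 = -24 (mod 20).
    Reduce coefficients mod 20: 3·t ≡ 16 (mod 20).
    The inverse of 3 mod 20 is 7 (since 3·7 = 21 = 1·20 + 1), so t ≡ 7·16 = 112 ≡ 12 (mod 20).
    Then x = 25 + 63·12 = 781, valid modulo lcm(63, 20) = 1260: x ≡ 781 (mod 1260).
Verify: 781 mod 21 = 4, 781 mod 9 = 7, 781 mod 20 = 1.

x ≡ 781 (mod 1260).


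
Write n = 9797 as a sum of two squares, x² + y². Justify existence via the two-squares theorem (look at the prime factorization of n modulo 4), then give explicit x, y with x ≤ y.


Step 1: Factor n = 9797 = 97 · 101.
Step 2: Check the mod-4 condition on each prime factor: 97 ≡ 1 (mod 4), exponent 1; 101 ≡ 1 (mod 4), exponent 1.
All primes ≡ 3 (mod 4) appear to even exponent (or don't appear), so by the two-squares theorem n IS expressible as a sum of two squares.
Step 3: Build a representation. Here n = 97 · 101 is a product of primes ≡ 1 (mod 4). Each prime p ≡ 1 (mod 4) is itself a sum of two squares; find a² by testing p − a² for a perfect square:
  97: 97 − 1² = 96, 97 − 2² = 93, 97 − 3² = 88, 97 − 4² = 81 = 9² ⇒ 97 = 4² + 9².
  101: 101 − 1² = 100 = 10² ⇒ 101 = 1² + 10².
  Combine using the Brahmagupta–Fibonacci identity (a² + b²)(c² + d²) = (ac − bd)² + (ad + bc)² = (ac + bd)² + (ad − bc)²:
  97 · 101 = 9797: from (4² + 9²)(1² + 10²), take (4·1 − 9·10, 4·10 + 9·1) = (4 − 90, 40 + 9) = (-86, 49); dropping signs (only squares matter) gives (86, 49); check 86² + 49² = 7396 + 2401 = 9797 ✓.
Step 4: Order so x ≤ y and verify: 49² + 86² = 2401 + 7396 = 9797 = n. ✓

n = 9797 = 49² + 86² (one valid representation with x ≤ y).


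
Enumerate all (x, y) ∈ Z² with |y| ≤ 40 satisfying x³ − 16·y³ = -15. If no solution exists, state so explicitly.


The equation is x³ - 16y³ = -15. For fixed y, x³ = 16·y³ − 15, so a solution requires the RHS to be a perfect cube.
Strategy: iterate y from -40 to 40, compute RHS = 16·y³ − 15, and check whether it is a (positive or negative) perfect cube.
Check small values of y:
  y = 0: RHS = -15 is not a perfect cube.
  y = 1: RHS = 1 = (1)³ ⇒ x = 1 works.
  y = -1: RHS = -31 is not a perfect cube.
  y = 2: RHS = 113 is not a perfect cube.
  y = -2: RHS = -143 is not a perfect cube.
  y = 3: RHS = 417 is not a perfect cube.
  y = -3: RHS = -447 is not a perfect cube.
Continuing the search up to |y| = 40 finds no further solutions beyond those listed.
Collected solutions: (1, 1).

Solutions (with |y| ≤ 40): (1, 1).


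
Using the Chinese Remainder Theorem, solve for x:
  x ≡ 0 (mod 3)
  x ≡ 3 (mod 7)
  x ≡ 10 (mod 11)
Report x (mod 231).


Moduli 3, 7, 11 are pairwise coprime; by CRT there is a unique solution modulo M = 3 · 7 · 11 = 231.
Solve pairwise, accumulating the modulus:
  Start with x ≡ 0 (mod 3).
  Combine with x ≡ 3 (mod 7): since gcd(3, 7) = 1, we get a unique residue mod 21.
    Write x = 0 + 3·t and substitute into x ≡ 3 (mod 7): 3·t ≡ 3 − 0 = 3 (mod 7).
    The inverse of 3 mod 7 is 5 (since 3·5 = 15 = 2·7 + 1), so t ≡ 5·3 = 15 ≡ 1 (mod 7).
    Then x = 0 + 3·1 = 3, valid modulo lcm(3, 7) = 21: x ≡ 3 (mod 21).
  Combine with x ≡ 10 (mod 11): since gcd(21, 11) = 1, we get a unique residue mod 231.
    Write x = 3 + 21·t and substitute into x ≡ 10 (mod 11): 21·t ≡ 10 − 3 = 7 (mod 11).
    Reduce coefficients mod 11: 10·t ≡ 7 (mod 11).
    The inverse of 10 mod 11 is 10 (since 10·10 = 100 = 9·11 + 1), so t ≡ 10·7 = 70 ≡ 4 (mod 11).
    Then x = 3 + 21·4 = 87, valid modulo lcm(21, 11) = 231: x ≡ 87 (mod 231).
Verify: 87 mod 3 = 0 ✓, 87 mod 7 = 3 ✓, 87 mod 11 = 10 ✓.

x ≡ 87 (mod 231).


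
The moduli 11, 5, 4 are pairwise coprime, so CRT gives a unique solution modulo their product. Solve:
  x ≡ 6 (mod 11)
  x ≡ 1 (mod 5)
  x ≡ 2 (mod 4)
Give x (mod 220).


Moduli 11, 5, 4 are pairwise coprime; by CRT there is a unique solution modulo M = 11 · 5 · 4 = 220.
Solve pairwise, accumulating the modulus:
  Start with x ≡ 6 (mod 11).
  Combine with x ≡ 1 (mod 5): since gcd(11, 5) = 1, we get a unique residue mod 55.
    Write x = 6 + 11·t and substitute into x ≡ 1 (mod 5): 11·t ≡ 1 − 6 = -5 (mod 5).
    Reduce coefficients mod 5: 1·t ≡ 0 (mod 5).
    So t ≡ 0 (mod 5).
    Then x = 6 + 11·0 = 6, valid modulo lcm(11, 5) = 55: x ≡ 6 (mod 55).
  Combine with x ≡ 2 (mod 4): since gcd(55, 4) = 1, we get a unique residue mod 220.
    Write x = 6 + 55·t and substitute into x ≡ 2 (mod 4): 55·t ≡ 2 − 6 = -4 (mod 4).
    Reduce coefficients mod 4: 3·t ≡ 0 (mod 4).
    The inverse of 3 mod 4 is 3 (since 3·3 = 9 = 2·4 + 1), so t ≡ 3·0 = 0 ≡ 0 (mod 4).
    Then x = 6 + 55·0 = 6, valid modulo lcm(55, 4) = 220: x ≡ 6 (mod 220).
Verify: 6 mod 11 = 6 ✓, 6 mod 5 = 1 ✓, 6 mod 4 = 2 ✓.

x ≡ 6 (mod 220).


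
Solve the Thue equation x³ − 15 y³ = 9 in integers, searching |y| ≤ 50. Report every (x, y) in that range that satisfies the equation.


The equation is x³ - 15y³ = 9. For fixed y, x³ = 15·y³ + 9, so a solution requires the RHS to be a perfect cube.
Strategy: iterate y from -50 to 50, compute RHS = 15·y³ + 9, and check whether it is a (positive or negative) perfect cube.
Check small values of y:
  y = 0: RHS = 9 is not a perfect cube.
  y = 1: RHS = 24 is not a perfect cube.
  y = -1: RHS = -6 is not a perfect cube.
  y = 2: RHS = 129 is not a perfect cube.
  y = -2: RHS = -111 is not a perfect cube.
  y = 3: RHS = 414 is not a perfect cube.
  y = -3: RHS = -396 is not a perfect cube.
Continuing the search up to |y| = 50 finds no solutions either.
No (x, y) in the scanned range satisfies the equation.

No integer solutions with |y| ≤ 50.


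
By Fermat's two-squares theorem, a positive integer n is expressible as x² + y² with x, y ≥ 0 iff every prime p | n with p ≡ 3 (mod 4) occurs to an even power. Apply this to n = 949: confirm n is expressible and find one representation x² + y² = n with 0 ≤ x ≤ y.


Step 1: Factor n = 949 = 13 · 73.
Step 2: Check the mod-4 condition on each prime factor: 13 ≡ 1 (mod 4), exponent 1; 73 ≡ 1 (mod 4), exponent 1.
All primes ≡ 3 (mod 4) appear to even exponent (or don't appear), so by the two-squares theorem n IS expressible as a sum of two squares.
Step 3: Build a representation. Here n = 13 · 73 is a product of primes ≡ 1 (mod 4). Each prime p ≡ 1 (mod 4) is itself a sum of two squares; find a² by testing p − a² for a perfect square:
  13: 13 − 1² = 12, 13 − 2² = 9 = 3² ⇒ 13 = 2² + 3².
  73: 73 − 1² = 72, 73 − 2² = 69, 73 − 3² = 64 = 8² ⇒ 73 = 3² + 8².
  Combine using the Brahmagupta–Fibonacci identity (a² + b²)(c² + d²) = (ac − bd)² + (ad + bc)² = (ac + bd)² + (ad − bc)²:
  13 · 73 = 949: from (2² + 3²)(3² + 8²), take (2·3 − 3·8, 2·8 + 3·3) = (6 − 24, 16 + 9) = (-18, 25); dropping signs (only squares matter) gives (18, 25); check 18² + 25² = 324 + 625 = 949 ✓.
Step 4: Order so x ≤ y and verify: 18² + 25² = 324 + 625 = 949 = n. ✓

n = 949 = 18² + 25² (one valid representation with x ≤ y).


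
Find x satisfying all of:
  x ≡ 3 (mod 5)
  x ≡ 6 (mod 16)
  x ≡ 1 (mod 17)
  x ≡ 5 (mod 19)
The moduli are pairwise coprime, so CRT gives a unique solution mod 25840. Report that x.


Product of moduli M = 5 · 16 · 17 · 19 = 25840.
Merge one congruence at a time:
  Start: x ≡ 3 (mod 5).
  Combine with x ≡ 6 (mod 16); new modulus lcm = 80.
    Write x = 3 + 5·t and substitute into x ≡ 6 (mod 16): 5·t ≡ 6 − 3 = 3 (mod 16).
    The inverse of 5 mod 16 is 13 (since 5·13 = 65 = 4·16 + 1), so t ≡ 13·3 = 39 ≡ 7 (mod 16).
    Then x = 3 + 5·7 = 38, valid modulo lcm(5, 16) = 80: x ≡ 38 (mod 80).
  Combine with x ≡ 1 (mod 17); new modulus lcm = 1360.
    Write x = 38 + 80·t and substitute into x ≡ 1 (mod 17): 80·t ≡ 1 − 38 = -37 (mod 17).
    Reduce coefficients mod 17: 12·t ≡ 14 (mod 17).
    The inverse of 12 mod 17 is 10 (since 12·10 = 120 = 7·17 + 1), so t ≡ 10·14 = 140 ≡ 4 (mod 17).
    Then x = 38 + 80·4 = 358, valid modulo lcm(80, 17) = 1360: x ≡ 358 (mod 1360).
  Combine with x ≡ 5 (mod 19); new modulus lcm = 25840.
    Write x = 358 + 1360·t and substitute into x ≡ 5 (mod 19): 1360·t ≡ 5 − 358 = -353 (mod 19).
    Reduce coefficients mod 19: 11·t ≡ 8 (mod 19).
    The inverse of 11 mod 19 is 7 (since 11·7 = 77 = 4·19 + 1), so t ≡ 7·8 = 56 ≡ 18 (mod 19).
    Then x = 358 + 1360·18 = 24838, valid modulo lcm(1360, 19) = 25840: x ≡ 24838 (mod 25840).
Verify against each original: 24838 mod 5 = 3, 24838 mod 16 = 6, 24838 mod 17 = 1, 24838 mod 19 = 5.

x ≡ 24838 (mod 25840).


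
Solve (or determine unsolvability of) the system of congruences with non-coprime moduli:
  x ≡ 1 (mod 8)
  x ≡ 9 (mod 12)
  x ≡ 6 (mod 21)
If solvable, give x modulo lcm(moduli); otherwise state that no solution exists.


Moduli 8, 12, 21 are not pairwise coprime, so CRT works modulo lcm(m_i) when all pairwise compatibility conditions hold.
Pairwise compatibility: gcd(m_i, m_j) must divide a_i - a_j for every pair.
Merge one congruence at a time:
  Start: x ≡ 1 (mod 8).
  Combine with x ≡ 9 (mod 12): gcd(8, 12) = 4; 9 - 1 = 8, which IS divisible by 4, so compatible.
    Write x = 1 + 8·t and substitute into x ≡ 9 (mod 12): 8·t ≡ 9 − 1 = 8 (mod 12).
    Divide the congruence (and modulus) by g = 4: 2·t ≡ 2 (mod 3).
    The inverse of 2 mod 3 is 2 (since 2·2 = 4 = 1·3 + 1), so t ≡ 2·2 = 4 ≡ 1 (mod 3).
    Then x = 1 + 8·1 = 9, valid modulo lcm(8, 12) = 24: x ≡ 9 (mod 24).
  Combine with x ≡ 6 (mod 21): gcd(24, 21) = 3; 6 - 9 = -3, which IS divisible by 3, so compatible.
    Write x = 9 + 24·t and substitute into x ≡ 6 (mod 21): 24·t ≡ 6 − 9 = -3 (mod 21).
    Divide the congruence (and modulus) by g = 3: 8·t ≡ -1 (mod 7).
    Reduce coefficients mod 7: 1·t ≡ 6 (mod 7).
    So t ≡ 6 (mod 7).
    Then x = 9 + 24·6 = 153, valid modulo lcm(24, 21) = 168: x ≡ 153 (mod 168).
Verify: 153 mod 8 = 1, 153 mod 12 = 9, 153 mod 21 = 6.

x ≡ 153 (mod 168).


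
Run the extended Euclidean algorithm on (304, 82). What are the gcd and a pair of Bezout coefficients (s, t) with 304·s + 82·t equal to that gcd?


Euclidean algorithm on (304, 82) — divide until remainder is 0:
  304 = 3 · 82 + 58
  82 = 1 · 58 + 24
  58 = 2 · 24 + 10
  24 = 2 · 10 + 4
  10 = 2 · 4 + 2
  4 = 2 · 2 + 0
gcd(304, 82) = 2.
Track Bezout coefficients alongside the remainders: start with r₀ = 304 = a·1 + b·0 (s = 1, t = 0) and r₁ = 82 = a·0 + b·1 (s = 0, t = 1); each new remainder r_{k+1} = r_{k-1} − q_k·r_k inherits s_{k+1} = s_{k-1} − q_k·s_k, t_{k+1} = t_{k-1} − q_k·t_k, so r_k = a·s_k + b·t_k at every step:
  q = 3: r = 58, s = 1 − 3·0 = 1, t = 0 − 3·1 = -3  (check: 304·1 + 82·(-3) = 58)
  q = 1: r = 24, s = 0 − 1·1 = -1, t = 1 − 1·(-3) = 4  (check: 304·(-1) + 82·4 = 24)
  q = 2: r = 10, s = 1 − 2·(-1) = 3, t = -3 − 2·4 = -11  (check: 304·3 + 82·(-11) = 10)
  q = 2: r = 4, s = -1 − 2·3 = -7, t = 4 − 2·(-11) = 26  (check: 304·(-7) + 82·26 = 4)
  q = 2: r = 2, s = 3 − 2·(-7) = 17, t = -11 − 2·26 = -63  (check: 304·17 + 82·(-63) = 2)
The row with r = 2 (the gcd) gives the Bezout coefficients s = 17, t = -63.
Result: 304 · (17) + 82 · (-63) = 2.

gcd(304, 82) = 2; s = 17, t = -63 (check: 304·17 + 82·(-63) = 2).


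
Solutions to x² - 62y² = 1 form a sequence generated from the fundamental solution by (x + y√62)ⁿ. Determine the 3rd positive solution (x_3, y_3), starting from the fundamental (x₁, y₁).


Step 1: Find the fundamental solution (x₁, y₁) of x² - 62y² = 1.
  Expand √62 as a continued fraction. a₀ = ⌊√62⌋ = 7; iterate m_{k+1} = d_k·a_k − m_k, d_{k+1} = (62 − m_{k+1}²)/d_k, a_{k+1} = ⌊(a₀ + m_{k+1})/d_{k+1}⌋ (starting m₀ = 0, d₀ = 1), with convergents p_k = a_k·p_{k-1} + p_{k-2}, q_k = a_k·q_{k-1} + q_{k-2} (p₋₁ = 1, q₋₁ = 0):
  k = 0: a₀ = 7; p₀/q₀ = 7/1; p₀² − 62·q₀² = 49 − 62 = -13.
  k = 1: m = 7, d = 13, a = ⌊(7 + 7)/13⌋ = 1; p/q = (1·7 + 1)/(1·1 + 0) = 8/1; p² − 62·q² = 64 − 62 = 2.
  k = 2: m = 6, d = 2, a = ⌊(7 + 6)/2⌋ = 6; p/q = (6·8 + 7)/(6·1 + 1) = 55/7; p² − 62·q² = 3025 − 3038 = -13.
  k = 3: m = 6, d = 13, a = ⌊(7 + 6)/13⌋ = 1; p/q = (1·55 + 8)/(1·7 + 1) = 63/8; p² − 62·q² = 3969 − 3968 = 1.
  The first convergent with p² − 62·q² = 1 gives the fundamental solution (x₁, y₁) = (63, 8).
Step 2: Apply the recurrence (x_{n+1}, y_{n+1}) = (x₁x_n + 62y₁y_n, x₁y_n + y₁x_n) repeatedly.
  From (x_1, y_1) = (63, 8): x_2 = 63·63 + 62·8·8 = 7937; y_2 = 63·8 + 8·63 = 1008.
  From (x_2, y_2) = (7937, 1008): x_3 = 63·7937 + 62·8·1008 = 999999; y_3 = 63·1008 + 8·7937 = 127000.
Step 3: Verify x_3² - 62·y_3² = 999998000001 - 999998000000 = 1 (should be 1). ✓

(x_1, y_1) = (63, 8); (x_3, y_3) = (999999, 127000).


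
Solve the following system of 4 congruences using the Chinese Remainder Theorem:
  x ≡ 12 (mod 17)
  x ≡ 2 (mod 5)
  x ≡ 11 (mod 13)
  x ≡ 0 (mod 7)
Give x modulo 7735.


Product of moduli M = 17 · 5 · 13 · 7 = 7735.
Merge one congruence at a time:
  Start: x ≡ 12 (mod 17).
  Combine with x ≡ 2 (mod 5); new modulus lcm = 85.
    Write x = 12 + 17·t and substitute into x ≡ 2 (mod 5): 17·t ≡ 2 − 12 = -10 (mod 5).
    Reduce coefficients mod 5: 2·t ≡ 0 (mod 5).
    The inverse of 2 mod 5 is 3 (since 2·3 = 6 = 1·5 + 1), so t ≡ 3·0 = 0 ≡ 0 (mod 5).
    Then x = 12 + 17·0 = 12, valid modulo lcm(17, 5) = 85: x ≡ 12 (mod 85).
  Combine with x ≡ 11 (mod 13); new modulus lcm = 1105.
    Write x = 12 + 85·t and substitute into x ≡ 11 (mod 13): 85·t ≡ 11 − 12 = -1 (mod 13).
    Reduce coefficients mod 13: 7·t ≡ 12 (mod 13).
    The inverse of 7 mod 13 is 2 (since 7·2 = 14 = 1·13 + 1), so t ≡ 2·12 = 24 ≡ 11 (mod 13).
    Then x = 12 + 85·11 = 947, valid modulo lcm(85, 13) = 1105: x ≡ 947 (mod 1105).
  Combine with x ≡ 0 (mod 7); new modulus lcm = 7735.
    Write x = 947 + 1105·t and substitute into x ≡ 0 (mod 7): 1105·t ≡ 0 − 947 = -947 (mod 7).
    Reduce coefficients mod 7: 6·t ≡ 5 (mod 7).
    The inverse of 6 mod 7 is 6 (since 6·6 = 36 = 5·7 + 1), so t ≡ 6·5 = 30 ≡ 2 (mod 7).
    Then x = 947 + 1105·2 = 3157, valid modulo lcm(1105, 7) = 7735: x ≡ 3157 (mod 7735).
Verify against each original: 3157 mod 17 = 12, 3157 mod 5 = 2, 3157 mod 13 = 11, 3157 mod 7 = 0.

x ≡ 3157 (mod 7735).


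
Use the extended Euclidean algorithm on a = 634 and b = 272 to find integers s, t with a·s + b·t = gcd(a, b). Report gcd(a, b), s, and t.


Euclidean algorithm on (634, 272) — divide until remainder is 0:
  634 = 2 · 272 + 90
  272 = 3 · 90 + 2
  90 = 45 · 2 + 0
gcd(634, 272) = 2.
Track Bezout coefficients alongside the remainders: start with r₀ = 634 = a·1 + b·0 (s = 1, t = 0) and r₁ = 272 = a·0 + b·1 (s = 0, t = 1); each new remainder r_{k+1} = r_{k-1} − q_k·r_k inherits s_{k+1} = s_{k-1} − q_k·s_k, t_{k+1} = t_{k-1} − q_k·t_k, so r_k = a·s_k + b·t_k at every step:
  q = 2: r = 90, s = 1 − 2·0 = 1, t = 0 − 2·1 = -2  (check: 634·1 + 272·(-2) = 90)
  q = 3: r = 2, s = 0 − 3·1 = -3, t = 1 − 3·(-2) = 7  (check: 634·(-3) + 272·7 = 2)
The row with r = 2 (the gcd) gives the Bezout coefficients s = -3, t = 7.
Result: 634 · (-3) + 272 · (7) = 2.

gcd(634, 272) = 2; s = -3, t = 7 (check: 634·(-3) + 272·7 = 2).


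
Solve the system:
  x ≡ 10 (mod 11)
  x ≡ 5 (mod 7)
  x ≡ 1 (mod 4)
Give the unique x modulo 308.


Moduli 11, 7, 4 are pairwise coprime; by CRT there is a unique solution modulo M = 11 · 7 · 4 = 308.
Solve pairwise, accumulating the modulus:
  Start with x ≡ 10 (mod 11).
  Combine with x ≡ 5 (mod 7): since gcd(11, 7) = 1, we get a unique residue mod 77.
    Write x = 10 + 11·t and substitute into x ≡ 5 (mod 7): 11·t ≡ 5 − 10 = -5 (mod 7).
    Reduce coefficients mod 7: 4·t ≡ 2 (mod 7).
    The inverse of 4 mod 7 is 2 (since 4·2 = 8 = 1·7 + 1), so t ≡ 2·2 = 4 ≡ 4 (mod 7).
    Then x = 10 + 11·4 = 54, valid modulo lcm(11, 7) = 77: x ≡ 54 (mod 77).
  Combine with x ≡ 1 (mod 4): since gcd(77, 4) = 1, we get a unique residue mod 308.
    Write x = 54 + 77·t and substitute into x ≡ 1 (mod 4): 77·t ≡ 1 − 54 = -53 (mod 4).
    Reduce coefficients mod 4: 1·t ≡ 3 (mod 4).
    So t ≡ 3 (mod 4).
    Then x = 54 + 77·3 = 285, valid modulo lcm(77, 4) = 308: x ≡ 285 (mod 308).
Verify: 285 mod 11 = 10 ✓, 285 mod 7 = 5 ✓, 285 mod 4 = 1 ✓.

x ≡ 285 (mod 308).


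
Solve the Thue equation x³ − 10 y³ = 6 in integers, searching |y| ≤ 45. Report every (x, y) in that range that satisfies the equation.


The equation is x³ - 10y³ = 6. For fixed y, x³ = 10·y³ + 6, so a solution requires the RHS to be a perfect cube.
Strategy: iterate y from -45 to 45, compute RHS = 10·y³ + 6, and check whether it is a (positive or negative) perfect cube.
Check small values of y:
  y = 0: RHS = 6 is not a perfect cube.
  y = 1: RHS = 16 is not a perfect cube.
  y = -1: RHS = -4 is not a perfect cube.
  y = 2: RHS = 86 is not a perfect cube.
  y = -2: RHS = -74 is not a perfect cube.
  y = 3: RHS = 276 is not a perfect cube.
  y = -3: RHS = -264 is not a perfect cube.
Continuing the search up to |y| = 45 finds no solutions either.
No (x, y) in the scanned range satisfies the equation.

No integer solutions with |y| ≤ 45.


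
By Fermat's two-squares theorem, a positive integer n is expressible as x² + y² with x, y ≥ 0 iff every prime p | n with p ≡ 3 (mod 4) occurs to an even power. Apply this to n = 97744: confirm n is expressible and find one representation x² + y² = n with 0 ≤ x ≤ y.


Step 1: Factor n = 97744 = 2^4 · 41 · 149.
Step 2: Check the mod-4 condition on each prime factor: 2 = 2 (special); 41 ≡ 1 (mod 4), exponent 1; 149 ≡ 1 (mod 4), exponent 1.
All primes ≡ 3 (mod 4) appear to even exponent (or don't appear), so by the two-squares theorem n IS expressible as a sum of two squares.
Step 3: Build a representation. Group n = k² · m with k = 4 and m = 41 · 149 = 6109 (a product of primes ≡ 1 (mod 4)); a representation of m scales to one of n via (k·x)² + (k·y)² = k²(x² + y²). Each prime p ≡ 1 (mod 4) is itself a sum of two squares; find a² by testing p − a² for a perfect square:
  41: 41 − 1² = 40, 41 − 2² = 37, 41 − 3² = 32, 41 − 4² = 25 = 5² ⇒ 41 = 4² + 5².
  149: 149 − 1² = 148, 149 − 2² = 145, 149 − 3² = 140, 149 − 4² = 133, 149 − 5² = 124, 149 − 6² = 113, 149 − 7² = 100 = 10² ⇒ 149 = 7² + 10².
  Combine using the Brahmagupta–Fibonacci identity (a² + b²)(c² + d²) = (ac − bd)² + (ad + bc)² = (ac + bd)² + (ad − bc)²:
  41 · 149 = 6109: from (4² + 5²)(7² + 10²), take (4·7 − 5·10, 4·10 + 5·7) = (28 − 50, 40 + 35) = (-22, 75); dropping signs (only squares matter) gives (22, 75); check 22² + 75² = 484 + 5625 = 6109 ✓.
  Scale by k = 4: (4·22, 4·75) = (88, 300).
Step 4: Order so x ≤ y and verify: 88² + 300² = 7744 + 90000 = 97744 = n. ✓

n = 97744 = 88² + 300² (one valid representation with x ≤ y).


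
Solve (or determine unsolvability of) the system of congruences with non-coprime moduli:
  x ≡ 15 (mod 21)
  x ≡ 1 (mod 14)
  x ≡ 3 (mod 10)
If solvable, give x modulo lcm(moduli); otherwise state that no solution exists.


Moduli 21, 14, 10 are not pairwise coprime, so CRT works modulo lcm(m_i) when all pairwise compatibility conditions hold.
Pairwise compatibility: gcd(m_i, m_j) must divide a_i - a_j for every pair.
Merge one congruence at a time:
  Start: x ≡ 15 (mod 21).
  Combine with x ≡ 1 (mod 14): gcd(21, 14) = 7; 1 - 15 = -14, which IS divisible by 7, so compatible.
    Write x = 15 + 21·t and substitute into x ≡ 1 (mod 14): 21·t ≡ 1 − 15 = -14 (mod 14).
    Divide the congruence (and modulus) by g = 7: 3·t ≡ -2 (mod 2).
    Reduce coefficients mod 2: 1·t ≡ 0 (mod 2).
    So t ≡ 0 (mod 2).
    Then x = 15 + 21·0 = 15, valid modulo lcm(21, 14) = 42: x ≡ 15 (mod 42).
  Combine with x ≡ 3 (mod 10): gcd(42, 10) = 2; 3 - 15 = -12, which IS divisible by 2, so compatible.
    Write x = 15 + 42·t and substitute into x ≡ 3 (mod 10): 42·t ≡ 3 − 15 = -12 (mod 10).
    Divide the congruence (and modulus) by g = 2: 21·t ≡ -6 (mod 5).
    Reduce coefficients mod 5: 1·t ≡ 4 (mod 5).
    So t ≡ 4 (mod 5).
    Then x = 15 + 42·4 = 183, valid modulo lcm(42, 10) = 210: x ≡ 183 (mod 210).
Verify: 183 mod 21 = 15, 183 mod 14 = 1, 183 mod 10 = 3.

x ≡ 183 (mod 210).


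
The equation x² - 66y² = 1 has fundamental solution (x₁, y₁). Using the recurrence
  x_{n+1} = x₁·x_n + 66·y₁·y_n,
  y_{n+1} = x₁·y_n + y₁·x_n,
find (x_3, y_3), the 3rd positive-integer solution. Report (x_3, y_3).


Step 1: Find the fundamental solution (x₁, y₁) of x² - 66y² = 1.
  Expand √66 as a continued fraction. a₀ = ⌊√66⌋ = 8; iterate m_{k+1} = d_k·a_k − m_k, d_{k+1} = (66 − m_{k+1}²)/d_k, a_{k+1} = ⌊(a₀ + m_{k+1})/d_{k+1}⌋ (starting m₀ = 0, d₀ = 1), with convergents p_k = a_k·p_{k-1} + p_{k-2}, q_k = a_k·q_{k-1} + q_{k-2} (p₋₁ = 1, q₋₁ = 0):
  k = 0: a₀ = 8; p₀/q₀ = 8/1; p₀² − 66·q₀² = 64 − 66 = -2.
  k = 1: m = 8, d = 2, a = ⌊(8 + 8)/2⌋ = 8; p/q = (8·8 + 1)/(8·1 + 0) = 65/8; p² − 66·q² = 4225 − 4224 = 1.
  The first convergent with p² − 66·q² = 1 gives the fundamental solution (x₁, y₁) = (65, 8).
Step 2: Apply the recurrence (x_{n+1}, y_{n+1}) = (x₁x_n + 66y₁y_n, x₁y_n + y₁x_n) repeatedly.
  From (x_1, y_1) = (65, 8): x_2 = 65·65 + 66·8·8 = 8449; y_2 = 65·8 + 8·65 = 1040.
  From (x_2, y_2) = (8449, 1040): x_3 = 65·8449 + 66·8·1040 = 1098305; y_3 = 65·1040 + 8·8449 = 135192.
Step 3: Verify x_3² - 66·y_3² = 1206273873025 - 1206273873024 = 1 (should be 1). ✓

(x_1, y_1) = (65, 8); (x_3, y_3) = (1098305, 135192).


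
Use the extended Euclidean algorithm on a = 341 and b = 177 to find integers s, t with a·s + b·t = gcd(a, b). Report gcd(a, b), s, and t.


Euclidean algorithm on (341, 177) — divide until remainder is 0:
  341 = 1 · 177 + 164
  177 = 1 · 164 + 13
  164 = 12 · 13 + 8
  13 = 1 · 8 + 5
  8 = 1 · 5 + 3
  5 = 1 · 3 + 2
  3 = 1 · 2 + 1
  2 = 2 · 1 + 0
gcd(341, 177) = 1.
Track Bezout coefficients alongside the remainders: start with r₀ = 341 = a·1 + b·0 (s = 1, t = 0) and r₁ = 177 = a·0 + b·1 (s = 0, t = 1); each new remainder r_{k+1} = r_{k-1} − q_k·r_k inherits s_{k+1} = s_{k-1} − q_k·s_k, t_{k+1} = t_{k-1} − q_k·t_k, so r_k = a·s_k + b·t_k at every step:
  q = 1: r = 164, s = 1 − 1·0 = 1, t = 0 − 1·1 = -1  (check: 341·1 + 177·(-1) = 164)
  q = 1: r = 13, s = 0 − 1·1 = -1, t = 1 − 1·(-1) = 2  (check: 341·(-1) + 177·2 = 13)
  q = 12: r = 8, s = 1 − 12·(-1) = 13, t = -1 − 12·2 = -25  (check: 341·13 + 177·(-25) = 8)
  q = 1: r = 5, s = -1 − 1·13 = -14, t = 2 − 1·(-25) = 27  (check: 341·(-14) + 177·27 = 5)
  q = 1: r = 3, s = 13 − 1·(-14) = 27, t = -25 − 1·27 = -52  (check: 341·27 + 177·(-52) = 3)
  q = 1: r = 2, s = -14 − 1·27 = -41, t = 27 − 1·(-52) = 79  (check: 341·(-41) + 177·79 = 2)
  q = 1: r = 1, s = 27 − 1·(-41) = 68, t = -52 − 1·79 = -131  (check: 341·68 + 177·(-131) = 1)
The row with r = 1 (the gcd) gives the Bezout coefficients s = 68, t = -131.
Result: 341 · (68) + 177 · (-131) = 1.

gcd(341, 177) = 1; s = 68, t = -131 (check: 341·68 + 177·(-131) = 1).


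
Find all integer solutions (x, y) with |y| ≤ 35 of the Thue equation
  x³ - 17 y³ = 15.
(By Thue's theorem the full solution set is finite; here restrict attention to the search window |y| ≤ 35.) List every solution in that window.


The equation is x³ - 17y³ = 15. For fixed y, x³ = 17·y³ + 15, so a solution requires the RHS to be a perfect cube.
Strategy: iterate y from -35 to 35, compute RHS = 17·y³ + 15, and check whether it is a (positive or negative) perfect cube.
Check small values of y:
  y = 0: RHS = 15 is not a perfect cube.
  y = 1: RHS = 32 is not a perfect cube.
  y = -1: RHS = -2 is not a perfect cube.
  y = 2: RHS = 151 is not a perfect cube.
  y = -2: RHS = -121 is not a perfect cube.
  y = 3: RHS = 474 is not a perfect cube.
  y = -3: RHS = -444 is not a perfect cube.
Continuing the search up to |y| = 35 finds no solutions either.
No (x, y) in the scanned range satisfies the equation.

No integer solutions with |y| ≤ 35.


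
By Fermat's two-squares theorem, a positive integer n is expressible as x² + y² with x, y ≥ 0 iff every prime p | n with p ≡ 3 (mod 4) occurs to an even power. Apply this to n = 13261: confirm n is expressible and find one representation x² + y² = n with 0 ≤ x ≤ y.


Step 1: Factor n = 13261 = 89 · 149.
Step 2: Check the mod-4 condition on each prime factor: 89 ≡ 1 (mod 4), exponent 1; 149 ≡ 1 (mod 4), exponent 1.
All primes ≡ 3 (mod 4) appear to even exponent (or don't appear), so by the two-squares theorem n IS expressible as a sum of two squares.
Step 3: Build a representation. Here n = 89 · 149 is a product of primes ≡ 1 (mod 4). Each prime p ≡ 1 (mod 4) is itself a sum of two squares; find a² by testing p − a² for a perfect square:
  89: 89 − 1² = 88, 89 − 2² = 85, 89 − 3² = 80, 89 − 4² = 73, 89 − 5² = 64 = 8² ⇒ 89 = 5² + 8².
  149: 149 − 1² = 148, 149 − 2² = 145, 149 − 3² = 140, 149 − 4² = 133, 149 − 5² = 124, 149 − 6² = 113, 149 − 7² = 100 = 10² ⇒ 149 = 7² + 10².
  Combine using the Brahmagupta–Fibonacci identity (a² + b²)(c² + d²) = (ac − bd)² + (ad + bc)² = (ac + bd)² + (ad − bc)²:
  89 · 149 = 13261: from (5² + 8²)(7² + 10²), take (5·7 − 8·10, 5·10 + 8·7) = (35 − 80, 50 + 56) = (-45, 106); dropping signs (only squares matter) gives (45, 106); check 45² + 106² = 2025 + 11236 = 13261 ✓.
Step 4: Order so x ≤ y and verify: 45² + 106² = 2025 + 11236 = 13261 = n. ✓

n = 13261 = 45² + 106² (one valid representation with x ≤ y).


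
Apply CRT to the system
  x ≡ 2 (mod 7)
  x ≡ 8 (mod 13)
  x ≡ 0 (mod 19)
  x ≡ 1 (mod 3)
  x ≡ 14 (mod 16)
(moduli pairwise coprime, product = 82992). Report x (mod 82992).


Product of moduli M = 7 · 13 · 19 · 3 · 16 = 82992.
Merge one congruence at a time:
  Start: x ≡ 2 (mod 7).
  Combine with x ≡ 8 (mod 13); new modulus lcm = 91.
    Write x = 2 + 7·t and substitute into x ≡ 8 (mod 13): 7·t ≡ 8 − 2 = 6 (mod 13).
    The inverse of 7 mod 13 is 2 (since 7·2 = 14 = 1·13 + 1), so t ≡ 2·6 = 12 ≡ 12 (mod 13).
    Then x = 2 + 7·12 = 86, valid modulo lcm(7, 13) = 91: x ≡ 86 (mod 91).
  Combine with x ≡ 0 (mod 19); new modulus lcm = 1729.
    Write x = 86 + 91·t and substitute into x ≡ 0 (mod 19): 91·t ≡ 0 − 86 = -86 (mod 19).
    Reduce coefficients mod 19: 15·t ≡ 9 (mod 19).
    The inverse of 15 mod 19 is 14 (since 15·14 = 210 = 11·19 + 1), so t ≡ 14·9 = 126 ≡ 12 (mod 19).
    Then x = 86 + 91·12 = 1178, valid modulo lcm(91, 19) = 1729: x ≡ 1178 (mod 1729).
  Combine with x ≡ 1 (mod 3); new modulus lcm = 5187.
    Write x = 1178 + 1729·t and substitute into x ≡ 1 (mod 3): 1729·t ≡ 1 − 1178 = -1177 (mod 3).
    Reduce coefficients mod 3: 1·t ≡ 2 (mod 3).
    So t ≡ 2 (mod 3).
    Then x = 1178 + 1729·2 = 4636, valid modulo lcm(1729, 3) = 5187: x ≡ 4636 (mod 5187).
  Combine with x ≡ 14 (mod 16); new modulus lcm = 82992.
    Write x = 4636 + 5187·t and substitute into x ≡ 14 (mod 16): 5187·t ≡ 14 − 4636 = -4622 (mod 16).
    Reduce coefficients mod 16: 3·t ≡ 2 (mod 16).
    The inverse of 3 mod 16 is 11 (since 3·11 = 33 = 2·16 + 1), so t ≡ 11·2 = 22 ≡ 6 (mod 16).
    Then x = 4636 + 5187·6 = 35758, valid modulo lcm(5187, 16) = 82992: x ≡ 35758 (mod 82992).
Verify against each original: 35758 mod 7 = 2, 35758 mod 13 = 8, 35758 mod 19 = 0, 35758 mod 3 = 1, 35758 mod 16 = 14.

x ≡ 35758 (mod 82992).


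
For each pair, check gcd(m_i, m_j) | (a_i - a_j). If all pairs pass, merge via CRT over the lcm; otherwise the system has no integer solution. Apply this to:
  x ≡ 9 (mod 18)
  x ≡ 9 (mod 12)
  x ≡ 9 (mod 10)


Moduli 18, 12, 10 are not pairwise coprime, so CRT works modulo lcm(m_i) when all pairwise compatibility conditions hold.
Pairwise compatibility: gcd(m_i, m_j) must divide a_i - a_j for every pair.
Merge one congruence at a time:
  Start: x ≡ 9 (mod 18).
  Combine with x ≡ 9 (mod 12): gcd(18, 12) = 6; 9 - 9 = 0, which IS divisible by 6, so compatible.
    Write x = 9 + 18·t and substitute into x ≡ 9 (mod 12): 18·t ≡ 9 − 9 = 0 (mod 12).
    Divide the congruence (and modulus) by g = 6: 3·t ≡ 0 (mod 2).
    Reduce coefficients mod 2: 1·t ≡ 0 (mod 2).
    So t ≡ 0 (mod 2).
    Then x = 9 + 18·0 = 9, valid modulo lcm(18, 12) = 36: x ≡ 9 (mod 36).
  Combine with x ≡ 9 (mod 10): gcd(36, 10) = 2; 9 - 9 = 0, which IS divisible by 2, so compatible.
    Write x = 9 + 36·t and substitute into x ≡ 9 (mod 10): 36·t ≡ 9 − 9 = 0 (mod 10).
    Divide the congruence (and modulus) by g = 2: 18·t ≡ 0 (mod 5).
    Reduce coefficients mod 5: 3·t ≡ 0 (mod 5).
    The inverse of 3 mod 5 is 2 (since 3·2 = 6 = 1·5 + 1), so t ≡ 2·0 = 0 ≡ 0 (mod 5).
    Then x = 9 + 36·0 = 9, valid modulo lcm(36, 10) = 180: x ≡ 9 (mod 180).
Verify: 9 mod 18 = 9, 9 mod 12 = 9, 9 mod 10 = 9.

x ≡ 9 (mod 180).


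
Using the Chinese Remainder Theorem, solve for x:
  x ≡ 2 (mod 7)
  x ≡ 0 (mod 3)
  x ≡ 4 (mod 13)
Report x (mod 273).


Moduli 7, 3, 13 are pairwise coprime; by CRT there is a unique solution modulo M = 7 · 3 · 13 = 273.
Solve pairwise, accumulating the modulus:
  Start with x ≡ 2 (mod 7).
  Combine with x ≡ 0 (mod 3): since gcd(7, 3) = 1, we get a unique residue mod 21.
    Write x = 2 + 7·t and substitute into x ≡ 0 (mod 3): 7·t ≡ 0 − 2 = -2 (mod 3).
    Reduce coefficients mod 3: 1·t ≡ 1 (mod 3).
    So t ≡ 1 (mod 3).
    Then x = 2 + 7·1 = 9, valid modulo lcm(7, 3) = 21: x ≡ 9 (mod 21).
  Combine with x ≡ 4 (mod 13): since gcd(21, 13) = 1, we get a unique residue mod 273.
    Write x = 9 + 21·t and substitute into x ≡ 4 (mod 13): 21·t ≡ 4 − 9 = -5 (mod 13).
    Reduce coefficients mod 13: 8·t ≡ 8 (mod 13).
    The inverse of 8 mod 13 is 5 (since 8·5 = 40 = 3·13 + 1), so t ≡ 5·8 = 40 ≡ 1 (mod 13).
    Then x = 9 + 21·1 = 30, valid modulo lcm(21, 13) = 273: x ≡ 30 (mod 273).
Verify: 30 mod 7 = 2 ✓, 30 mod 3 = 0 ✓, 30 mod 13 = 4 ✓.

x ≡ 30 (mod 273).


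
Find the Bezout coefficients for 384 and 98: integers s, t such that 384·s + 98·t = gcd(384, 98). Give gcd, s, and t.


Euclidean algorithm on (384, 98) — divide until remainder is 0:
  384 = 3 · 98 + 90
  98 = 1 · 90 + 8
  90 = 11 · 8 + 2
  8 = 4 · 2 + 0
gcd(384, 98) = 2.
Track Bezout coefficients alongside the remainders: start with r₀ = 384 = a·1 + b·0 (s = 1, t = 0) and r₁ = 98 = a·0 + b·1 (s = 0, t = 1); each new remainder r_{k+1} = r_{k-1} − q_k·r_k inherits s_{k+1} = s_{k-1} − q_k·s_k, t_{k+1} = t_{k-1} − q_k·t_k, so r_k = a·s_k + b·t_k at every step:
  q = 3: r = 90, s = 1 − 3·0 = 1, t = 0 − 3·1 = -3  (check: 384·1 + 98·(-3) = 90)
  q = 1: r = 8, s = 0 − 1·1 = -1, t = 1 − 1·(-3) = 4  (check: 384·(-1) + 98·4 = 8)
  q = 11: r = 2, s = 1 − 11·(-1) = 12, t = -3 − 11·4 = -47  (check: 384·12 + 98·(-47) = 2)
The row with r = 2 (the gcd) gives the Bezout coefficients s = 12, t = -47.
Result: 384 · (12) + 98 · (-47) = 2.

gcd(384, 98) = 2; s = 12, t = -47 (check: 384·12 + 98·(-47) = 2).


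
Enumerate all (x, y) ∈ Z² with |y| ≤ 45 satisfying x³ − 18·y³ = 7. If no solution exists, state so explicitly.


The equation is x³ - 18y³ = 7. For fixed y, x³ = 18·y³ + 7, so a solution requires the RHS to be a perfect cube.
Strategy: iterate y from -45 to 45, compute RHS = 18·y³ + 7, and check whether it is a (positive or negative) perfect cube.
Check small values of y:
  y = 0: RHS = 7 is not a perfect cube.
  y = 1: RHS = 25 is not a perfect cube.
  y = -1: RHS = -11 is not a perfect cube.
  y = 2: RHS = 151 is not a perfect cube.
  y = -2: RHS = -137 is not a perfect cube.
  y = 3: RHS = 493 is not a perfect cube.
  y = -3: RHS = -479 is not a perfect cube.
Continuing the search up to |y| = 45 finds no solutions either.
No (x, y) in the scanned range satisfies the equation.

No integer solutions with |y| ≤ 45.


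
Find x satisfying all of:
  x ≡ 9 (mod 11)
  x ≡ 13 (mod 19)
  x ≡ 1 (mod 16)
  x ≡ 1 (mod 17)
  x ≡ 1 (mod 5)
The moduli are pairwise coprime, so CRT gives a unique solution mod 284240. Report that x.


Product of moduli M = 11 · 19 · 16 · 17 · 5 = 284240.
Merge one congruence at a time:
  Start: x ≡ 9 (mod 11).
  Combine with x ≡ 13 (mod 19); new modulus lcm = 209.
    Write x = 9 + 11·t and substitute into x ≡ 13 (mod 19): 11·t ≡ 13 − 9 = 4 (mod 19).
    The inverse of 11 mod 19 is 7 (since 11·7 = 77 = 4·19 + 1), so t ≡ 7·4 = 28 ≡ 9 (mod 19).
    Then x = 9 + 11·9 = 108, valid modulo lcm(11, 19) = 209: x ≡ 108 (mod 209).
  Combine with x ≡ 1 (mod 16); new modulus lcm = 3344.
    Write x = 108 + 209·t and substitute into x ≡ 1 (mod 16): 209·t ≡ 1 − 108 = -107 (mod 16).
    Reduce coefficients mod 16: 1·t ≡ 5 (mod 16).
    So t ≡ 5 (mod 16).
    Then x = 108 + 209·5 = 1153, valid modulo lcm(209, 16) = 3344: x ≡ 1153 (mod 3344).
  Combine with x ≡ 1 (mod 17); new modulus lcm = 56848.
    Write x = 1153 + 3344·t and substitute into x ≡ 1 (mod 17): 3344·t ≡ 1 − 1153 = -1152 (mod 17).
    Reduce coefficients mod 17: 12·t ≡ 4 (mod 17).
    The inverse of 12 mod 17 is 10 (since 12·10 = 120 = 7·17 + 1), so t ≡ 10·4 = 40 ≡ 6 (mod 17).
    Then x = 1153 + 3344·6 = 21217, valid modulo lcm(3344, 17) = 56848: x ≡ 21217 (mod 56848).
  Combine with x ≡ 1 (mod 5); new modulus lcm = 284240.
    Write x = 21217 + 56848·t and substitute into x ≡ 1 (mod 5): 56848·t ≡ 1 − 21217 = -21216 (mod 5).
    Reduce coefficients mod 5: 3·t ≡ 4 (mod 5).
    The inverse of 3 mod 5 is 2 (since 3·2 = 6 = 1·5 + 1), so t ≡ 2·4 = 8 ≡ 3 (mod 5).
    Then x = 21217 + 56848·3 = 191761, valid modulo lcm(56848, 5) = 284240: x ≡ 191761 (mod 284240).
Verify against each original: 191761 mod 11 = 9, 191761 mod 19 = 13, 191761 mod 16 = 1, 191761 mod 17 = 1, 191761 mod 5 = 1.

x ≡ 191761 (mod 284240).


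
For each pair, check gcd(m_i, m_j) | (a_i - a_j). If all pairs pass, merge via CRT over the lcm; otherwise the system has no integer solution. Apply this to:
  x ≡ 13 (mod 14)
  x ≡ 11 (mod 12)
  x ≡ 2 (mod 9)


Moduli 14, 12, 9 are not pairwise coprime, so CRT works modulo lcm(m_i) when all pairwise compatibility conditions hold.
Pairwise compatibility: gcd(m_i, m_j) must divide a_i - a_j for every pair.
Merge one congruence at a time:
  Start: x ≡ 13 (mod 14).
  Combine with x ≡ 11 (mod 12): gcd(14, 12) = 2; 11 - 13 = -2, which IS divisible by 2, so compatible.
    Write x = 13 + 14·t and substitute into x ≡ 11 (mod 12): 14·t ≡ 11 − 13 = -2 (mod 12).
    Divide the congruence (and modulus) by g = 2: 7·t ≡ -1 (mod 6).
    Reduce coefficients mod 6: 1·t ≡ 5 (mod 6).
    So t ≡ 5 (mod 6).
    Then x = 13 + 14·5 = 83, valid modulo lcm(14, 12) = 84: x ≡ 83 (mod 84).
  Combine with x ≡ 2 (mod 9): gcd(84, 9) = 3; 2 - 83 = -81, which IS divisible by 3, so compatible.
    Write x = 83 + 84·t and substitute into x ≡ 2 (mod 9): 84·t ≡ 2 − 83 = -81 (mod 9).
    Divide the congruence (and modulus) by g = 3: 28·t ≡ -27 (mod 3).
    Reduce coefficients mod 3: 1·t ≡ 0 (mod 3).
    So t ≡ 0 (mod 3).
    Then x = 83 + 84·0 = 83, valid modulo lcm(84, 9) = 252: x ≡ 83 (mod 252).
Verify: 83 mod 14 = 13, 83 mod 12 = 11, 83 mod 9 = 2.

x ≡ 83 (mod 252).
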